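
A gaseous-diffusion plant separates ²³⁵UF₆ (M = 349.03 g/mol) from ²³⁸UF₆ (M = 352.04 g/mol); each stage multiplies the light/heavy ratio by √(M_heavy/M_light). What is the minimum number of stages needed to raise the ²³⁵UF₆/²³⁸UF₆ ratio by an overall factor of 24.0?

Single-stage factor α = √(352.04/349.03), so ln α = ½ ln(1.00862) = 0.004293.
Need α^N ≥ 24.0 ⇒ N ≥ ln(24.0) / ln α = 3.178 / 0.004293 = 740.21.
Rounding up, N = 741 stages.

741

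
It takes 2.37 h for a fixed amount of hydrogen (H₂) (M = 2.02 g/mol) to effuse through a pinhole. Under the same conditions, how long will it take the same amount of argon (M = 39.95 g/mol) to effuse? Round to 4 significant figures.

From Graham's law, t_Ar/t_H₂ = √(M_Ar/M_H₂) = √(39.95/2.02) = √19.78 = 4.447.
So the time for Ar is 2.37 × 4.447 = 10.54 h.

10.54 h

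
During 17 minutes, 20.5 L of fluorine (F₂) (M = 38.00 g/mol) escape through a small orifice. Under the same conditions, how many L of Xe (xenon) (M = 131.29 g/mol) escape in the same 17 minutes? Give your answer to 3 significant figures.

From Graham's law, rate_Xe/rate_F₂ = √(M_F₂/M_Xe) = √(38.00/131.29) = √0.2894 = 0.5380.
So the volume for Xe is 20.5 × 0.5380 = 11.0 L.

11.0 L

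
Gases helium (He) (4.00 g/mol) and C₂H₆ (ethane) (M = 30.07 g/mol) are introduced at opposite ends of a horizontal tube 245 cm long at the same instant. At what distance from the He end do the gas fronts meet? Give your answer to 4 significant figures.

Distances travelled in equal time are proportional to diffusion rates, so d_He/d_C₂H₆ = √(M_C₂H₆/M_He) = √(30.07/4.00) = 2.742.
With d_He + d_C₂H₆ = 245 cm, d_C₂H₆ = 245/(1 + 2.742) = 65.48 cm.
d_He = 245 − 65.48 = 179.5 cm.

179.5 cm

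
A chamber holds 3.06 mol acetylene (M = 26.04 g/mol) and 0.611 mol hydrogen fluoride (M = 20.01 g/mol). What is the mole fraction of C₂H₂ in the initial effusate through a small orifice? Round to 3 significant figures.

0.814

The effusion rate of species i is ∝ p_i/√M_i ∝ n_i/√M_i.
So x_C₂H₂ in the escaping gas = (n_C₂H₂/√M_C₂H₂) / Σ(n_i/√M_i)
= (3.06/√26.04) / (3.06/√26.04 + 0.611/√20.01) = 0.5997/(0.5997 + 0.1366) = 0.814.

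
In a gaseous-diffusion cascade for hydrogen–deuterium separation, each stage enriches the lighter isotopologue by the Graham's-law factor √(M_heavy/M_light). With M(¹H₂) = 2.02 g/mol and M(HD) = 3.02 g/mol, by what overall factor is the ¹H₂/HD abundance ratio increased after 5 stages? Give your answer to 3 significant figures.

2.73

After 5 stages the ratio has grown by (√(3.02/2.02))^5 = (3.02/2.02)^(5/2).
= 1.49505^(5/2) = 2.73.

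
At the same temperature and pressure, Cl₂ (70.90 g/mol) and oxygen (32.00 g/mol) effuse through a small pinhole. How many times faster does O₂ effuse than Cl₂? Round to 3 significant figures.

Graham's law gives rate_O₂/rate_Cl₂ = √(M_Cl₂/M_O₂) = √(70.90/32.00) = √2.216 = 1.49.

1.49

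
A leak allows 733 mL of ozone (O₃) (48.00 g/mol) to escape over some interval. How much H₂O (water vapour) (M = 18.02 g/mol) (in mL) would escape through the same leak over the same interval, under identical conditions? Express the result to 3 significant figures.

1200 mL

By Graham's law, rate_H₂O/rate_O₃ = √(M_O₃/M_H₂O) = √(48.00/18.02) = √2.664 = 1.632.
So the volume for H₂O is 733 × 1.632 = 1200 mL.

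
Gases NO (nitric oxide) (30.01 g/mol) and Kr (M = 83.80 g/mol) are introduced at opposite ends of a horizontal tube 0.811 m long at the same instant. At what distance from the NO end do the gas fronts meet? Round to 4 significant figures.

0.5074 m

The fronts meet when d_NO + d_Kr = L with d_NO/d_Kr = √(M_Kr/M_NO) (Graham's law). Here √(M_Kr/M_NO) = √(83.80/30.01) = 1.671.
With d_NO + d_Kr = 0.811 m, d_Kr = 0.811/(1 + 1.671) = 0.3036 m.
d_NO = 0.811 − 0.3036 = 0.5074 m.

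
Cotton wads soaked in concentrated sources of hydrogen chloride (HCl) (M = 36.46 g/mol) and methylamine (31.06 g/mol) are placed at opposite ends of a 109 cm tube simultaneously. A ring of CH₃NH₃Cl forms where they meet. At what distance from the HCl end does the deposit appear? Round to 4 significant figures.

Graham's law gives d_HCl/d_CH₃NH₂ = rate_HCl/rate_CH₃NH₂ = √(M_CH₃NH₂/M_HCl) = √(31.06/36.46) = 0.9230.
With d_HCl + d_CH₃NH₂ = 109 cm, d_CH₃NH₂ = 109/(1 + 0.9230) = 56.68 cm.
d_HCl = 109 − 56.68 = 52.32 cm.

52.32 cm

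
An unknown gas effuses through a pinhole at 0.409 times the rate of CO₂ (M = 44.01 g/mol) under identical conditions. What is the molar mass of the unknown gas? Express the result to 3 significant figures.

263 g/mol

Graham's law gives rate_X/rate_CO₂ = √(M_CO₂/M_X).
0.409 = √(44.01/M_X)
M_X = 44.01 / 0.409² = 44.01 / 0.1673 = 263 g/mol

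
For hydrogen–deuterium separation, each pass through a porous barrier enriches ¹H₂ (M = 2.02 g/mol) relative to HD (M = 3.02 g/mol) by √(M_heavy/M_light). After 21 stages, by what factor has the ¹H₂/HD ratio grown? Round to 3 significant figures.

68.2

Each stage multiplies the ratio by α = √(3.02/2.02), so after 21 stages the overall factor is α^21 = (3.02/2.02)^(21/2).
= 1.49505^(21/2) = 68.2.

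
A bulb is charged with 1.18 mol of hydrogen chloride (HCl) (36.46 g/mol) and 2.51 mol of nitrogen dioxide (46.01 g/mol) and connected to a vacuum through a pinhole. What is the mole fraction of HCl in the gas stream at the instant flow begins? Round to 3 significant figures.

0.346

The effusion rate of species i is ∝ p_i/√M_i ∝ n_i/√M_i.
Mole fraction of HCl in the effusate = (n_HCl/√M_HCl) / (n_HCl/√M_HCl + n_NO₂/√M_NO₂)
= (1.18/√36.46) / (1.18/√36.46 + 2.51/√46.01) = 0.1954/(0.1954 + 0.3700) = 0.346.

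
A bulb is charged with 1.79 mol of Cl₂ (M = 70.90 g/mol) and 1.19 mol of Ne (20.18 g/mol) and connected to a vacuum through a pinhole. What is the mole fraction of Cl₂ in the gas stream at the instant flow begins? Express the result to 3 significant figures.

0.445

Rate_i ∝ x_i/√M_i (Graham's law weighted by mole fraction), so the effusate composition follows n_i/√M_i.
Mole fraction of Cl₂ in the effusate = (n_Cl₂/√M_Cl₂) / (n_Cl₂/√M_Cl₂ + n_Ne/√M_Ne)
= (1.79/√70.90) / (1.79/√70.90 + 1.19/√20.18) = 0.2126/(0.2126 + 0.2649) = 0.445.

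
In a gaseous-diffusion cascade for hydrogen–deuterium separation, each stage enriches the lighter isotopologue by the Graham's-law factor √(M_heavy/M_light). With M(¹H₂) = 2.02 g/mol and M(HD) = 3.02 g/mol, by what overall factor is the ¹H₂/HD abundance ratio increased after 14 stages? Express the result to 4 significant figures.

After 14 stages the ratio has grown by (√(3.02/2.02))^14 = (3.02/2.02)^(14/2).
= 1.49505^7 = 16.70.

16.70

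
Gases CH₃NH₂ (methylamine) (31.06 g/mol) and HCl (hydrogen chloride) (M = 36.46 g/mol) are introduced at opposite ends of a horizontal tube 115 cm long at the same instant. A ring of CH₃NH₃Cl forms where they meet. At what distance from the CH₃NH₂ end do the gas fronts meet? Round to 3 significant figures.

59.8 cm

The fronts meet when d_CH₃NH₂ + d_HCl = L with d_CH₃NH₂/d_HCl = √(M_HCl/M_CH₃NH₂) (Graham's law). Here √(M_HCl/M_CH₃NH₂) = √(36.46/31.06) = 1.083.
With d_CH₃NH₂ + d_HCl = 115 cm, d_HCl = 115/(1 + 1.083) = 55.20 cm.
d_CH₃NH₂ = 115 − 55.20 = 59.8 cm.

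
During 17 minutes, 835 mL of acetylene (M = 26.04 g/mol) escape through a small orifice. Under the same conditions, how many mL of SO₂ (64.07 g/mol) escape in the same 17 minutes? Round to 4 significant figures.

By Graham's law, rate_SO₂/rate_C₂H₂ = √(M_C₂H₂/M_SO₂) = √(26.04/64.07) = √0.4064 = 0.6375.
So the volume for SO₂ is 835 × 0.6375 = 532.3 mL.

532.3 mL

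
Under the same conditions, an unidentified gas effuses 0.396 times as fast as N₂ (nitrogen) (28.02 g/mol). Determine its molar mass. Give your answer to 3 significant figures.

179 g/mol

Graham's law gives rate_X/rate_N₂ = √(M_N₂/M_X).
0.396 = √(28.02/M_X)
M_X = 28.02 / 0.396² = 28.02 / 0.1568 = 179 g/mol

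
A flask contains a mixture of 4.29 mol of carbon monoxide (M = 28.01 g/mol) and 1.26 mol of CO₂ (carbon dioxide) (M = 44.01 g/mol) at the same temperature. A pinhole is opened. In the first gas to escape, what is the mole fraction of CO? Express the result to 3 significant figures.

0.810

Effusion rate of each component ∝ n_i/√M_i (partial pressure × 1/√M).
Mole fraction of CO in the effusate = (n_CO/√M_CO) / (n_CO/√M_CO + n_CO₂/√M_CO₂)
= (4.29/√28.01) / (4.29/√28.01 + 1.26/√44.01) = 0.8106/(0.8106 + 0.1899) = 0.810.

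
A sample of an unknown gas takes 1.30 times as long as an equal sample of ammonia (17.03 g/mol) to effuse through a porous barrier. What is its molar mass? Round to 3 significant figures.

28.8 g/mol

Since effusion rate ∝ 1/√M, t_X/t_NH₃ = √(M_X/M_NH₃).
1.30 = √(M_X/17.03)
M_X = 17.03 × 1.30² = 17.03 × 1.690 = 28.8 g/mol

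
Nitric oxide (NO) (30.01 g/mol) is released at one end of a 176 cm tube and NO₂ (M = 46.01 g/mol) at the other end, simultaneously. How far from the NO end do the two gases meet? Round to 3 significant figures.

97.4 cm

Graham's law gives d_NO/d_NO₂ = rate_NO/rate_NO₂ = √(M_NO₂/M_NO) = √(46.01/30.01) = 1.238.
With d_NO + d_NO₂ = 176 cm, d_NO₂ = 176/(1 + 1.238) = 78.63 cm.
d_NO = 176 − 78.63 = 97.4 cm.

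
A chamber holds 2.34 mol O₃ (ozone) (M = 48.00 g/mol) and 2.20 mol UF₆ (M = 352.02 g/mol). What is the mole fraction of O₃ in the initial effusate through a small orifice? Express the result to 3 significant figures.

0.742

Rate_i ∝ x_i/√M_i (Graham's law weighted by mole fraction), so the effusate composition follows n_i/√M_i.
So x_O₃ in the escaping gas = (n_O₃/√M_O₃) / Σ(n_i/√M_i)
= (2.34/√48.00) / (2.34/√48.00 + 2.20/√352.02) = 0.3377/(0.3377 + 0.1173) = 0.742.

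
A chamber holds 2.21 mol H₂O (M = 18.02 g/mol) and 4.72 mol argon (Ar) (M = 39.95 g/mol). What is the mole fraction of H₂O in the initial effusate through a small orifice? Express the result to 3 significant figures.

Effusion rate of each component ∝ n_i/√M_i (partial pressure × 1/√M).
x_H₂O(eff) = (n_H₂O/√M_H₂O) / (n_H₂O/√M_H₂O + n_Ar/√M_Ar)
= (2.21/√18.02) / (2.21/√18.02 + 4.72/√39.95) = 0.5206/(0.5206 + 0.7468) = 0.411.

0.411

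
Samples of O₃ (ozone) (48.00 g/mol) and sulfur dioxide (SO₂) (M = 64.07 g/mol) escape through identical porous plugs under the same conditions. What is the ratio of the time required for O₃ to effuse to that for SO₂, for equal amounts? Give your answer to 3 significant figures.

By Graham's law, t_O₃/t_SO₂ = √(M_O₃/M_SO₂) = √(48.00/64.07) = √0.7492 = 0.866.

0.866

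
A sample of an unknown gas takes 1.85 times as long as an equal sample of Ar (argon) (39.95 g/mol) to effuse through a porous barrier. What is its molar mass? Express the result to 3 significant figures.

Graham's law gives t_X/t_Ar = √(M_X/M_Ar).
1.85 = √(M_X/39.95)
M_X = 39.95 × 1.85² = 39.95 × 3.423 = 137 g/mol

137 g/mol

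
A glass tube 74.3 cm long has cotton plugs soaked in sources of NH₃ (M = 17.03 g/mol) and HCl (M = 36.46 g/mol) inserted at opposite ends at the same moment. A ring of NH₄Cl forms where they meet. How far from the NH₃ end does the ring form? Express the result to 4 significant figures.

Graham's law gives d_NH₃/d_HCl = rate_NH₃/rate_HCl = √(M_HCl/M_NH₃) = √(36.46/17.03) = 1.463.
With d_NH₃ + d_HCl = 74.3 cm, d_HCl = 74.3/(1 + 1.463) = 30.16 cm.
d_NH₃ = 74.3 − 30.16 = 44.14 cm.

44.14 cm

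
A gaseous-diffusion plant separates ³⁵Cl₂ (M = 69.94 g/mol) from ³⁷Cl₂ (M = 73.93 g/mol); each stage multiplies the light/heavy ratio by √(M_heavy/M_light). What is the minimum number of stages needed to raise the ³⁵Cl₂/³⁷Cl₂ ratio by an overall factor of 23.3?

114

With α = √(73.93/69.94) per stage, ln α = ½ ln(1.05705) = 0.02774.
Need α^N ≥ 23.3 ⇒ N ≥ ln(23.3) / ln α = 3.148 / 0.02774 = 113.50.
Minimum whole number of stages: N = 114.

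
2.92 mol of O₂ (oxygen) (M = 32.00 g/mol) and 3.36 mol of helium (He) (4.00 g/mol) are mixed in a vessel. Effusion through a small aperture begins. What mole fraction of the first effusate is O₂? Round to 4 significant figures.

0.2350

The effusion rate of species i is ∝ p_i/√M_i ∝ n_i/√M_i.
x_O₂(eff) = (n_O₂/√M_O₂) / (n_O₂/√M_O₂ + n_He/√M_He)
= (2.92/√32.00) / (2.92/√32.00 + 3.36/√4.00) = 0.5162/(0.5162 + 1.680) = 0.2350.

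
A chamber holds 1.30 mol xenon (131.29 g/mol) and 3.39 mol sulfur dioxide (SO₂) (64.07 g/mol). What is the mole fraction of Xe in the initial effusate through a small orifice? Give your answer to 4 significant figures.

The effusion rate of species i is ∝ p_i/√M_i ∝ n_i/√M_i.
So x_Xe in the escaping gas = (n_Xe/√M_Xe) / Σ(n_i/√M_i)
= (1.30/√131.29) / (1.30/√131.29 + 3.39/√64.07) = 0.1135/(0.1135 + 0.4235) = 0.2113.

0.2113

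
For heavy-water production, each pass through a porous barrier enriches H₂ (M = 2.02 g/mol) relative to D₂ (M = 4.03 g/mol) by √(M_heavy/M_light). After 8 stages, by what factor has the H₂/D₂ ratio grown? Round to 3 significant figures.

15.8

The single-stage factor is √(M_heavy/M_light), so 8 stages give [√(4.03/2.02)]^8 = (4.03/2.02)^(8/2).
= 1.99505^4 = 15.8.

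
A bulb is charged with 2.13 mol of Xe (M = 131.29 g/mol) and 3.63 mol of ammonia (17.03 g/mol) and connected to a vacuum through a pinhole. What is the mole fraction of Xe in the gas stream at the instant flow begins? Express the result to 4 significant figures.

The effusion rate of species i is ∝ p_i/√M_i ∝ n_i/√M_i.
x_Xe(eff) = (n_Xe/√M_Xe) / (n_Xe/√M_Xe + n_NH₃/√M_NH₃)
= (2.13/√131.29) / (2.13/√131.29 + 3.63/√17.03) = 0.1859/(0.1859 + 0.8796) = 0.1745.

0.1745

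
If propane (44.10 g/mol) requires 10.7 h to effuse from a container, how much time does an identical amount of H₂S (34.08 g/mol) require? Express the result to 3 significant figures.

9.41 h

From Graham's law, t_H₂S/t_C₃H₈ = √(M_H₂S/M_C₃H₈) = √(34.08/44.10) = √0.7728 = 0.8791.
So the time for H₂S is 10.7 × 0.8791 = 9.41 h.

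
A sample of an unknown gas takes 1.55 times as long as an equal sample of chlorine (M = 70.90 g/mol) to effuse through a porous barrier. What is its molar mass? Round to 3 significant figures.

Using Graham's law: t_X/t_Cl₂ = √(M_X/M_Cl₂).
1.55 = √(M_X/70.90)
M_X = 70.90 × 1.55² = 70.90 × 2.403 = 170 g/mol

170 g/mol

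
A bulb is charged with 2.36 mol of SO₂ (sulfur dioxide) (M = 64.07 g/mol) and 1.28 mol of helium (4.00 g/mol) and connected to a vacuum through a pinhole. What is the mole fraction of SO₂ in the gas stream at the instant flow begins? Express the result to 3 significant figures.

0.315

Effusion rate of each component ∝ n_i/√M_i (partial pressure × 1/√M).
So x_SO₂ in the escaping gas = (n_SO₂/√M_SO₂) / Σ(n_i/√M_i)
= (2.36/√64.07) / (2.36/√64.07 + 1.28/√4.00) = 0.2948/(0.2948 + 0.6400) = 0.315.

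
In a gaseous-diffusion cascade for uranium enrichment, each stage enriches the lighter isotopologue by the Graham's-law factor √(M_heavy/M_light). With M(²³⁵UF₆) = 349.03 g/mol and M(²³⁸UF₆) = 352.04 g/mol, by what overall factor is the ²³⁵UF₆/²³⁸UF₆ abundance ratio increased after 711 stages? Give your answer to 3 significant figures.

21.2

The single-stage factor is √(M_heavy/M_light), so 711 stages give [√(352.04/349.03)]^711 = (352.04/349.03)^(711/2).
= 1.00862^(711/2) = 21.2.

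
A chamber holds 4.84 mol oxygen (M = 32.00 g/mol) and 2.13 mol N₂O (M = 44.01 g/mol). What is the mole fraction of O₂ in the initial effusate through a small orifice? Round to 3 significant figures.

The effusion rate of species i is ∝ p_i/√M_i ∝ n_i/√M_i.
Mole fraction of O₂ in the effusate = (n_O₂/√M_O₂) / (n_O₂/√M_O₂ + n_N₂O/√M_N₂O)
= (4.84/√32.00) / (4.84/√32.00 + 2.13/√44.01) = 0.8556/(0.8556 + 0.3211) = 0.727.

0.727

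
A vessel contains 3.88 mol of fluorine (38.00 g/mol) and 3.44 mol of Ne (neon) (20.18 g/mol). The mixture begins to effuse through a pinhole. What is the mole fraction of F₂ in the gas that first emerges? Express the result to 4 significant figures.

Rate_i ∝ x_i/√M_i (Graham's law weighted by mole fraction), so the effusate composition follows n_i/√M_i.
So x_F₂ in the escaping gas = (n_F₂/√M_F₂) / Σ(n_i/√M_i)
= (3.88/√38.00) / (3.88/√38.00 + 3.44/√20.18) = 0.6294/(0.6294 + 0.7658) = 0.4511.

0.4511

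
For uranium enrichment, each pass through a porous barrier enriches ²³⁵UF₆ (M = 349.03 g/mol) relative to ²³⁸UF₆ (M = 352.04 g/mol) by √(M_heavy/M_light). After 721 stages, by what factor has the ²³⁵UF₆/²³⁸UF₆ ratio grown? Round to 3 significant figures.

22.1

The single-stage factor is √(M_heavy/M_light), so 721 stages give [√(352.04/349.03)]^721 = (352.04/349.03)^(721/2).
= 1.00862^(721/2) = 22.1.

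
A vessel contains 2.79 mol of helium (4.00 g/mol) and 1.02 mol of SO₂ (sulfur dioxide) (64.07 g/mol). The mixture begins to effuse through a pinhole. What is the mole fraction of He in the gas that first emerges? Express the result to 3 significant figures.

The effusion rate of species i is ∝ p_i/√M_i ∝ n_i/√M_i.
So x_He in the escaping gas = (n_He/√M_He) / Σ(n_i/√M_i)
= (2.79/√4.00) / (2.79/√4.00 + 1.02/√64.07) = 1.395/(1.395 + 0.1274) = 0.916.

0.916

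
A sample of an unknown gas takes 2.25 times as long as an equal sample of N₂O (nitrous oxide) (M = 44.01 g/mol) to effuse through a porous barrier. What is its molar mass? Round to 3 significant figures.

From Graham's law, t_X/t_N₂O = √(M_X/M_N₂O).
2.25 = √(M_X/44.01)
M_X = 44.01 × 2.25² = 44.01 × 5.062 = 223 g/mol

223 g/mol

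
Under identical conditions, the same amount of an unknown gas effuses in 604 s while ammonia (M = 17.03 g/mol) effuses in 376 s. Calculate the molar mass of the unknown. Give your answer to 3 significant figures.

From Graham's law, t_X/t_NH₃ = √(M_X/M_NH₃).
604/376 = 1.606 = √(M_X/17.03)
M_X = 17.03 × 1.606² = 17.03 × 2.580 = 43.9 g/mol

43.9 g/mol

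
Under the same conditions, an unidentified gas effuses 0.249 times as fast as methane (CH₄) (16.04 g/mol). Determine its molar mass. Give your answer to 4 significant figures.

Since effusion rate ∝ 1/√M, rate_X/rate_CH₄ = √(M_CH₄/M_X).
0.249 = √(16.04/M_X)
M_X = 16.04 / 0.249² = 16.04 / 0.06200 = 258.7 g/mol

258.7 g/mol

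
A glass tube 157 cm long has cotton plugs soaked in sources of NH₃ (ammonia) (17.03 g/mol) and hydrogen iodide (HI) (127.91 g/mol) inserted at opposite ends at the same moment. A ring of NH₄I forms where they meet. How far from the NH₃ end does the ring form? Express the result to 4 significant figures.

Graham's law gives d_NH₃/d_HI = rate_NH₃/rate_HI = √(M_HI/M_NH₃) = √(127.91/17.03) = 2.741.
With d_NH₃ + d_HI = 157 cm, d_HI = 157/(1 + 2.741) = 41.97 cm.
d_NH₃ = 157 − 41.97 = 115.0 cm.

115.0 cm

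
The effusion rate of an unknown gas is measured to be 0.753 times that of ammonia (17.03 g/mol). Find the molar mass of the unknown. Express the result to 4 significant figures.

30.03 g/mol

From Graham's law, rate_X/rate_NH₃ = √(M_NH₃/M_X).
0.753 = √(17.03/M_X)
M_X = 17.03 / 0.753² = 17.03 / 0.5670 = 30.03 g/mol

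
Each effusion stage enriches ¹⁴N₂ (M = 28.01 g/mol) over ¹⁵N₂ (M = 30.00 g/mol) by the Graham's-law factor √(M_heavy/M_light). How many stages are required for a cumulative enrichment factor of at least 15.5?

80

Single-stage factor α = √(30.00/28.01), so ln α = ½ ln(1.07105) = 0.03432.
Need α^N ≥ 15.5 ⇒ N ≥ ln(15.5) / ln α = 2.741 / 0.03432 = 79.87.
Minimum whole number of stages: N = 80.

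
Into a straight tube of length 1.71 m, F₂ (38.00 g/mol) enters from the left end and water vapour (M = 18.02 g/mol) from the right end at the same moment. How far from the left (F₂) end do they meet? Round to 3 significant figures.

In equal time, each gas travels a distance ∝ its rate ∝ 1/√M, so d_F₂/d_H₂O = √(M_H₂O/M_F₂) = √(18.02/38.00) = 0.6886.
With d_F₂ + d_H₂O = 1.71 m, d_H₂O = 1.71/(1 + 0.6886) = 1.013 m.
d_F₂ = 1.71 − 1.013 = 0.697 m.

0.697 m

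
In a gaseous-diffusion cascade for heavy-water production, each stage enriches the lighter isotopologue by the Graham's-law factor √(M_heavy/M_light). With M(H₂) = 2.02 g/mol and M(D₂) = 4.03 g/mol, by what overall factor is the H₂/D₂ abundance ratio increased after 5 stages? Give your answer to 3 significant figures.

Overall factor = α^5 with α = √(4.03/2.02), i.e. (4.03/2.02)^(5/2).
= 1.99505^(5/2) = 5.62.

5.62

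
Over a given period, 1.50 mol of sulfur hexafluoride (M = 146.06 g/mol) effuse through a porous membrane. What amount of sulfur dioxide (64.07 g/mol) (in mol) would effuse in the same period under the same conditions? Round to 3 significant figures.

2.26 mol

Graham's law gives rate_SO₂/rate_SF₆ = √(M_SF₆/M_SO₂) = √(146.06/64.07) = √2.280 = 1.510.
So the amount for SO₂ is 1.50 × 1.510 = 2.26 mol.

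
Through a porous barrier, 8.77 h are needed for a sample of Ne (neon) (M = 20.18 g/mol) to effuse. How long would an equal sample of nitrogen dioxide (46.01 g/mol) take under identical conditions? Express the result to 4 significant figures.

13.24 h

Since effusion rate ∝ 1/√M, t_NO₂/t_Ne = √(M_NO₂/M_Ne) = √(46.01/20.18) = √2.280 = 1.510.
So the time for NO₂ is 8.77 × 1.510 = 13.24 h.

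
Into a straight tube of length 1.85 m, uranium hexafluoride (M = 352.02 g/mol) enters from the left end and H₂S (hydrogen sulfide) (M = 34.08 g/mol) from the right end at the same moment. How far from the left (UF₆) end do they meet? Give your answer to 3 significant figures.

The fronts meet when d_UF₆ + d_H₂S = L with d_UF₆/d_H₂S = √(M_H₂S/M_UF₆) (Graham's law). Here √(M_H₂S/M_UF₆) = √(34.08/352.02) = 0.3111.
With d_UF₆ + d_H₂S = 1.85 m, d_H₂S = 1.85/(1 + 0.3111) = 1.411 m.
d_UF₆ = 1.85 − 1.411 = 0.439 m.

0.439 m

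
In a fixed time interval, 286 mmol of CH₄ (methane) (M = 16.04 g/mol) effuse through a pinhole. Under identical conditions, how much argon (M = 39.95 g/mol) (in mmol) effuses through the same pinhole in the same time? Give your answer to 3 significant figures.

181 mmol

By Graham's law, rate_Ar/rate_CH₄ = √(M_CH₄/M_Ar) = √(16.04/39.95) = √0.4015 = 0.6336.
So the amount for Ar is 286 × 0.6336 = 181 mmol.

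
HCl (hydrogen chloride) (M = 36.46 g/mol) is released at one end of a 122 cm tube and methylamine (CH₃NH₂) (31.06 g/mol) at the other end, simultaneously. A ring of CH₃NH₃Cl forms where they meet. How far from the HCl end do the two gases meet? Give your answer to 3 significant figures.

In equal time, each gas travels a distance ∝ its rate ∝ 1/√M, so d_HCl/d_CH₃NH₂ = √(M_CH₃NH₂/M_HCl) = √(31.06/36.46) = 0.9230.
With d_HCl + d_CH₃NH₂ = 122 cm, d_CH₃NH₂ = 122/(1 + 0.9230) = 63.44 cm.
d_HCl = 122 − 63.44 = 58.6 cm.

58.6 cm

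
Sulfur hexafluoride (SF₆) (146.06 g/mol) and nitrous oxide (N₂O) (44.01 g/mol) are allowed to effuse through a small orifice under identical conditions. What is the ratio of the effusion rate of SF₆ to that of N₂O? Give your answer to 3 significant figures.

Using Graham's law: rate_SF₆/rate_N₂O = √(M_N₂O/M_SF₆) = √(44.01/146.06) = √0.3013 = 0.549.

0.549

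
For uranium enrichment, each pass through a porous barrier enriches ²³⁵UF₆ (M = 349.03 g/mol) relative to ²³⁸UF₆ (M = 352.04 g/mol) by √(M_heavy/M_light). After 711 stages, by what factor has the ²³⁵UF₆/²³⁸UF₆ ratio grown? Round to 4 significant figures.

The single-stage factor is √(M_heavy/M_light), so 711 stages give [√(352.04/349.03)]^711 = (352.04/349.03)^(711/2).
= 1.00862^(711/2) = 21.17.

21.17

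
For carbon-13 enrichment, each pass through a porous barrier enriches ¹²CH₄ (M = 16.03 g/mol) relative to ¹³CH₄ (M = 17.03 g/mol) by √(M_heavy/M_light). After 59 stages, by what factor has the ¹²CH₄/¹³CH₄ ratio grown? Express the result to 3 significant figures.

Each stage multiplies the ratio by α = √(17.03/16.03), so after 59 stages the overall factor is α^59 = (17.03/16.03)^(59/2).
= 1.06238^(59/2) = 5.96.

5.96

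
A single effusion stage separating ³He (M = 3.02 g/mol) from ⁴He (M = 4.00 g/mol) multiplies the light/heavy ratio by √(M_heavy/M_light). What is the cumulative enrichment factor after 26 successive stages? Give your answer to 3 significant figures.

38.6

Overall factor = α^26 with α = √(4.00/3.02), i.e. (4.00/3.02)^(26/2).
= 1.32450^13 = 38.6.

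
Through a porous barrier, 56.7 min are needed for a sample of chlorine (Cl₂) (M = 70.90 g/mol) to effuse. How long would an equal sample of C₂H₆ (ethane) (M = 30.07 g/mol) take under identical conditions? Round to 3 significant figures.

Since effusion rate ∝ 1/√M, t_C₂H₆/t_Cl₂ = √(M_C₂H₆/M_Cl₂) = √(30.07/70.90) = √0.4241 = 0.6512.
So the time for C₂H₆ is 56.7 × 0.6512 = 36.9 min.

36.9 min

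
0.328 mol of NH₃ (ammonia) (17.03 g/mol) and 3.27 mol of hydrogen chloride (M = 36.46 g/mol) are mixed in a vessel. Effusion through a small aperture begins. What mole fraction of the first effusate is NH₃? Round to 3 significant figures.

Rate_i ∝ x_i/√M_i (Graham's law weighted by mole fraction), so the effusate composition follows n_i/√M_i.
x_NH₃(eff) = (n_NH₃/√M_NH₃) / (n_NH₃/√M_NH₃ + n_HCl/√M_HCl)
= (0.328/√17.03) / (0.328/√17.03 + 3.27/√36.46) = 0.07948/(0.07948 + 0.5416) = 0.128.

0.128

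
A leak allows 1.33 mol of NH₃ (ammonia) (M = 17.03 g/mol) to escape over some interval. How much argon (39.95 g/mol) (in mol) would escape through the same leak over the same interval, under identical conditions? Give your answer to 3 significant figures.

0.868 mol

By Graham's law, rate_Ar/rate_NH₃ = √(M_NH₃/M_Ar) = √(17.03/39.95) = √0.4263 = 0.6529.
So the amount for Ar is 1.33 × 0.6529 = 0.868 mol.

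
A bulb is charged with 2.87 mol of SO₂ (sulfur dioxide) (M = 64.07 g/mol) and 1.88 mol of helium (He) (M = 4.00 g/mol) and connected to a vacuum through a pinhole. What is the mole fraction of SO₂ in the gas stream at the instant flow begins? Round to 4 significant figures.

Effusion rate of each component ∝ n_i/√M_i (partial pressure × 1/√M).
x_SO₂(eff) = (n_SO₂/√M_SO₂) / (n_SO₂/√M_SO₂ + n_He/√M_He)
= (2.87/√64.07) / (2.87/√64.07 + 1.88/√4.00) = 0.3586/(0.3586 + 0.9400) = 0.2761.

0.2761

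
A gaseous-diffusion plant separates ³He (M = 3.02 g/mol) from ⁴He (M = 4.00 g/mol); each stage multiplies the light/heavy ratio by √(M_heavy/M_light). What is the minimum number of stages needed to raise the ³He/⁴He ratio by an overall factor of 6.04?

With α = √(4.00/3.02) per stage, ln α = ½ ln(1.32450) = 0.1405.
Need α^N ≥ 6.04 ⇒ N ≥ ln(6.04) / ln α = 1.798 / 0.1405 = 12.80.
So at least 13 stages are needed.

13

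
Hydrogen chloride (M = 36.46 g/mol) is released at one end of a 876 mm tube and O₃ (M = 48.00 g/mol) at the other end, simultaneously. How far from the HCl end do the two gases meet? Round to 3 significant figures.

Distances travelled in equal time are proportional to diffusion rates, so d_HCl/d_O₃ = √(M_O₃/M_HCl) = √(48.00/36.46) = 1.147.
With d_HCl + d_O₃ = 876 mm, d_O₃ = 876/(1 + 1.147) = 407.9 mm.
d_HCl = 876 − 407.9 = 468 mm.

468 mm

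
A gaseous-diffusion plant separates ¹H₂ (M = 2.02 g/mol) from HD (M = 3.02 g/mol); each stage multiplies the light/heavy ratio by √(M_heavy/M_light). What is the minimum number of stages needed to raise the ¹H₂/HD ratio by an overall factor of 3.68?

7

Per stage α = (3.02/2.02)^(1/2) = 1.49505^0.5, giving ln α = 0.2011.
Need α^N ≥ 3.68 ⇒ N ≥ ln(3.68) / ln α = 1.303 / 0.2011 = 6.48.
Rounding up, N = 7 stages.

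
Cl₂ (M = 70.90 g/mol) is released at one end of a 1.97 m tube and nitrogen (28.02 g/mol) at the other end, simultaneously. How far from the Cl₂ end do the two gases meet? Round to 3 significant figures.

0.760 m

Distances travelled in equal time are proportional to diffusion rates, so d_Cl₂/d_N₂ = √(M_N₂/M_Cl₂) = √(28.02/70.90) = 0.6287.
With d_Cl₂ + d_N₂ = 1.97 m, d_N₂ = 1.97/(1 + 0.6287) = 1.210 m.
d_Cl₂ = 1.97 − 1.210 = 0.760 m.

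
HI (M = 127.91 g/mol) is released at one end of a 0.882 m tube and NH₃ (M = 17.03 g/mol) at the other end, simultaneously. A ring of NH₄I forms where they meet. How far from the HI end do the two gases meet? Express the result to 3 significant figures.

0.236 m

Distances travelled in equal time are proportional to diffusion rates, so d_HI/d_NH₃ = √(M_NH₃/M_HI) = √(17.03/127.91) = 0.3649.
With d_HI + d_NH₃ = 0.882 m, d_NH₃ = 0.882/(1 + 0.3649) = 0.6462 m.
d_HI = 0.882 − 0.6462 = 0.236 m.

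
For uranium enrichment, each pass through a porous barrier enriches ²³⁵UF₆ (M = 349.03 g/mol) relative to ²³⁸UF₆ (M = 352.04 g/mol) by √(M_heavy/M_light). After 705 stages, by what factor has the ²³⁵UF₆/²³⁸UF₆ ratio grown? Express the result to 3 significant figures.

The single-stage factor is √(M_heavy/M_light), so 705 stages give [√(352.04/349.03)]^705 = (352.04/349.03)^(705/2).
= 1.00862^(705/2) = 20.6.

20.6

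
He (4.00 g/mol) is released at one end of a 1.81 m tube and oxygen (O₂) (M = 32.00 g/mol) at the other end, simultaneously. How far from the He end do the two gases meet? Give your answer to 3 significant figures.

Graham's law gives d_He/d_O₂ = rate_He/rate_O₂ = √(M_O₂/M_He) = √(32.00/4.00) = 2.828.
With d_He + d_O₂ = 1.81 m, d_O₂ = 1.81/(1 + 2.828) = 0.4728 m.
d_He = 1.81 − 0.4728 = 1.34 m.

1.34 m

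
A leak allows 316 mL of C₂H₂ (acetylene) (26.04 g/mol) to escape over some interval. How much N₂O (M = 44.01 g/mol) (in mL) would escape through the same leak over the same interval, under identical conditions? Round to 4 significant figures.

243.1 mL

Since effusion rate ∝ 1/√M, rate_N₂O/rate_C₂H₂ = √(M_C₂H₂/M_N₂O) = √(26.04/44.01) = √0.5917 = 0.7692.
So the volume for N₂O is 316 × 0.7692 = 243.1 mL.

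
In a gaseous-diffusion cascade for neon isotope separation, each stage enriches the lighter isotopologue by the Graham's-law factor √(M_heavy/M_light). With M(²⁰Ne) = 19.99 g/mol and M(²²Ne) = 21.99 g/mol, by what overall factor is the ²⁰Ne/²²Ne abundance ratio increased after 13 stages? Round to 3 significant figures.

After 13 stages the ratio has grown by (√(21.99/19.99))^13 = (21.99/19.99)^(13/2).
= 1.10005^(13/2) = 1.86.

1.86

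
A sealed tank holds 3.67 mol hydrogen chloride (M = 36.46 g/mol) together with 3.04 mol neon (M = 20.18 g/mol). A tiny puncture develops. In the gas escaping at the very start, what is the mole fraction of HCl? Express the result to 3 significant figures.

0.473

Rate_i ∝ x_i/√M_i (Graham's law weighted by mole fraction), so the effusate composition follows n_i/√M_i.
x_HCl(eff) = (n_HCl/√M_HCl) / (n_HCl/√M_HCl + n_Ne/√M_Ne)
= (3.67/√36.46) / (3.67/√36.46 + 3.04/√20.18) = 0.6078/(0.6078 + 0.6767) = 0.473.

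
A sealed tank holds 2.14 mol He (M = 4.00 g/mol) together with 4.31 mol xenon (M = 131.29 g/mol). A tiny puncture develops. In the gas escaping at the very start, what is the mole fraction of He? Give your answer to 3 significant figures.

The effusion rate of species i is ∝ p_i/√M_i ∝ n_i/√M_i.
So x_He in the escaping gas = (n_He/√M_He) / Σ(n_i/√M_i)
= (2.14/√4.00) / (2.14/√4.00 + 4.31/√131.29) = 1.070/(1.070 + 0.3762) = 0.740.

0.740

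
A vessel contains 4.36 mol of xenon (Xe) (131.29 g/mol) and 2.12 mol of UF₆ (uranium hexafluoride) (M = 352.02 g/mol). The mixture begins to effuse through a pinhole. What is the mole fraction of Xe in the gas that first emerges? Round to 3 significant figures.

0.771

Rate_i ∝ x_i/√M_i (Graham's law weighted by mole fraction), so the effusate composition follows n_i/√M_i.
So x_Xe in the escaping gas = (n_Xe/√M_Xe) / Σ(n_i/√M_i)
= (4.36/√131.29) / (4.36/√131.29 + 2.12/√352.02) = 0.3805/(0.3805 + 0.1130) = 0.771.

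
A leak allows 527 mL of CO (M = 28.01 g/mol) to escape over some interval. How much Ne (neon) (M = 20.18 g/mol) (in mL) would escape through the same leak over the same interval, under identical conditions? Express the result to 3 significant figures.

From Graham's law, rate_Ne/rate_CO = √(M_CO/M_Ne) = √(28.01/20.18) = √1.388 = 1.178.
So the volume for Ne is 527 × 1.178 = 621 mL.

621 mL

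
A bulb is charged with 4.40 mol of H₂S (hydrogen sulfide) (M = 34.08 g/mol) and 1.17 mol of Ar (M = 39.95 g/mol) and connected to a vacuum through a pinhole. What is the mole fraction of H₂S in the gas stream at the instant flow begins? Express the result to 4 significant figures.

Effusion rate of each component ∝ n_i/√M_i (partial pressure × 1/√M).
Mole fraction of H₂S in the effusate = (n_H₂S/√M_H₂S) / (n_H₂S/√M_H₂S + n_Ar/√M_Ar)
= (4.40/√34.08) / (4.40/√34.08 + 1.17/√39.95) = 0.7537/(0.7537 + 0.1851) = 0.8028.

0.8028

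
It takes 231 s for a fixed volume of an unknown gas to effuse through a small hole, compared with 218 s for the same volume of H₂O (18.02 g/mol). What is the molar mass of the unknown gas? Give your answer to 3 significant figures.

20.2 g/mol

By Graham's law, t_X/t_H₂O = √(M_X/M_H₂O).
231/218 = 1.060 = √(M_X/18.02)
M_X = 18.02 × 1.060² = 18.02 × 1.123 = 20.2 g/mol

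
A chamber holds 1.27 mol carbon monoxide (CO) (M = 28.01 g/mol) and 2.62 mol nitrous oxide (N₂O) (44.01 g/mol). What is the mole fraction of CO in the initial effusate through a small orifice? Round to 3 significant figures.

Rate_i ∝ x_i/√M_i (Graham's law weighted by mole fraction), so the effusate composition follows n_i/√M_i.
So x_CO in the escaping gas = (n_CO/√M_CO) / Σ(n_i/√M_i)
= (1.27/√28.01) / (1.27/√28.01 + 2.62/√44.01) = 0.2400/(0.2400 + 0.3949) = 0.378.

0.378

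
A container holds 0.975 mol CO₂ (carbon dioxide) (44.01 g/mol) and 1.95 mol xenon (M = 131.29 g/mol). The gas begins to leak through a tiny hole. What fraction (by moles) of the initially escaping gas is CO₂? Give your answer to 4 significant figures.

Rate_i ∝ x_i/√M_i (Graham's law weighted by mole fraction), so the effusate composition follows n_i/√M_i.
x_CO₂(eff) = (n_CO₂/√M_CO₂) / (n_CO₂/√M_CO₂ + n_Xe/√M_Xe)
= (0.975/√44.01) / (0.975/√44.01 + 1.95/√131.29) = 0.1470/(0.1470 + 0.1702) = 0.4634.

0.4634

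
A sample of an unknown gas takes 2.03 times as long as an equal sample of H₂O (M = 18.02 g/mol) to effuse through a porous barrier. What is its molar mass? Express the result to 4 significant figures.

Graham's law gives t_X/t_H₂O = √(M_X/M_H₂O).
2.03 = √(M_X/18.02)
M_X = 18.02 × 2.03² = 18.02 × 4.121 = 74.26 g/mol

74.26 g/mol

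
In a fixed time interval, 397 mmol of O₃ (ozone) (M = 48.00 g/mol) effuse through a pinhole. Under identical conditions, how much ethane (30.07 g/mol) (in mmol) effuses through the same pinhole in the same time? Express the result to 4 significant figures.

Graham's law gives rate_C₂H₆/rate_O₃ = √(M_O₃/M_C₂H₆) = √(48.00/30.07) = √1.596 = 1.263.
So the amount for C₂H₆ is 397 × 1.263 = 501.6 mmol.

501.6 mmol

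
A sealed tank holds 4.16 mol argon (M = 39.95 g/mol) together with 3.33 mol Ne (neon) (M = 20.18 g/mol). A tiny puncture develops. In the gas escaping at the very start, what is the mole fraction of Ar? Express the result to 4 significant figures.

Each component's effusion rate ∝ (its partial pressure)·(1/√M) ∝ n_i/√M_i.
So x_Ar in the escaping gas = (n_Ar/√M_Ar) / Σ(n_i/√M_i)
= (4.16/√39.95) / (4.16/√39.95 + 3.33/√20.18) = 0.6582/(0.6582 + 0.7413) = 0.4703.

0.4703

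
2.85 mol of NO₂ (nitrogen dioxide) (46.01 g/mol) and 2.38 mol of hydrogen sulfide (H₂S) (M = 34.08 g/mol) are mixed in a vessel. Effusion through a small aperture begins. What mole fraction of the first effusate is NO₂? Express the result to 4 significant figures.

0.5075

Each component's effusion rate ∝ (its partial pressure)·(1/√M) ∝ n_i/√M_i.
Mole fraction of NO₂ in the effusate = (n_NO₂/√M_NO₂) / (n_NO₂/√M_NO₂ + n_H₂S/√M_H₂S)
= (2.85/√46.01) / (2.85/√46.01 + 2.38/√34.08) = 0.4202/(0.4202 + 0.4077) = 0.5075.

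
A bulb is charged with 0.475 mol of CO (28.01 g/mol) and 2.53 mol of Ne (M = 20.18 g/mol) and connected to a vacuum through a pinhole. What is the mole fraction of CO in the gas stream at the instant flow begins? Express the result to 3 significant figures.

The effusion rate of species i is ∝ p_i/√M_i ∝ n_i/√M_i.
Mole fraction of CO in the effusate = (n_CO/√M_CO) / (n_CO/√M_CO + n_Ne/√M_Ne)
= (0.475/√28.01) / (0.475/√28.01 + 2.53/√20.18) = 0.08975/(0.08975 + 0.5632) = 0.137.

0.137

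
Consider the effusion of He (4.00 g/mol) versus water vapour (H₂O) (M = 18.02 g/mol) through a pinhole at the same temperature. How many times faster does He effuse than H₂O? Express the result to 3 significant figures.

Using Graham's law: rate_He/rate_H₂O = √(M_H₂O/M_He) = √(18.02/4.00) = √4.505 = 2.12.

2.12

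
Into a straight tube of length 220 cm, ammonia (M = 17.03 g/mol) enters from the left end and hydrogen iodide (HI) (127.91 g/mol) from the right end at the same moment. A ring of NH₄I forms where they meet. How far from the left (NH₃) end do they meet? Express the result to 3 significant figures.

In equal time, each gas travels a distance ∝ its rate ∝ 1/√M, so d_NH₃/d_HI = √(M_HI/M_NH₃) = √(127.91/17.03) = 2.741.
With d_NH₃ + d_HI = 220 cm, d_HI = 220/(1 + 2.741) = 58.81 cm.
d_NH₃ = 220 − 58.81 = 161 cm.

161 cm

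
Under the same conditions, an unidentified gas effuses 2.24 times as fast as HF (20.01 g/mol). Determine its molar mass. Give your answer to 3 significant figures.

3.99 g/mol

Graham's law gives rate_X/rate_HF = √(M_HF/M_X).
2.24 = √(20.01/M_X)
M_X = 20.01 / 2.24² = 20.01 / 5.018 = 3.99 g/mol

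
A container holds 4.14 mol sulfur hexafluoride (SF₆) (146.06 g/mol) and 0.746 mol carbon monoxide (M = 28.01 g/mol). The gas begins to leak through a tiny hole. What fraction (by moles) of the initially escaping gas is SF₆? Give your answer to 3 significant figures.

Effusion rate of each component ∝ n_i/√M_i (partial pressure × 1/√M).
x_SF₆(eff) = (n_SF₆/√M_SF₆) / (n_SF₆/√M_SF₆ + n_CO/√M_CO)
= (4.14/√146.06) / (4.14/√146.06 + 0.746/√28.01) = 0.3426/(0.3426 + 0.1410) = 0.708.

0.708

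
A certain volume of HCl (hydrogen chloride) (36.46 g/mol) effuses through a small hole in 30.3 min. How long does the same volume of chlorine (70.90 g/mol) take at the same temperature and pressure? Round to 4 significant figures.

Since effusion rate ∝ 1/√M, t_Cl₂/t_HCl = √(M_Cl₂/M_HCl) = √(70.90/36.46) = √1.945 = 1.394.
So the time for Cl₂ is 30.3 × 1.394 = 42.25 min.

42.25 min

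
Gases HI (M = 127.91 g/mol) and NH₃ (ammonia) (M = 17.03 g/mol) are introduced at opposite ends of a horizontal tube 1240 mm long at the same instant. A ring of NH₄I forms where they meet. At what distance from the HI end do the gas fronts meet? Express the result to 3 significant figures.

Graham's law gives d_HI/d_NH₃ = rate_HI/rate_NH₃ = √(M_NH₃/M_HI) = √(17.03/127.91) = 0.3649.
With d_HI + d_NH₃ = 1240 mm, d_NH₃ = 1240/(1 + 0.3649) = 908.5 mm.
d_HI = 1240 − 908.5 = 331 mm.

331 mm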